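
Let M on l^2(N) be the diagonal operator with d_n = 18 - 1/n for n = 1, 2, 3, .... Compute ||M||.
||M|| = 18

For a diagonal operator on l^2 with entries d_n, ||M|| = sup_n |d_n|. Here d_1 = 17, d_2 = 35/2, ..., and d_n = 18 - 1/n increases monotonically toward 18. All terms lie in [17, 18), so |d_n| = d_n and the supremum is the limit 18, which is not attained by any individual d_n. Hence ||M|| = 18.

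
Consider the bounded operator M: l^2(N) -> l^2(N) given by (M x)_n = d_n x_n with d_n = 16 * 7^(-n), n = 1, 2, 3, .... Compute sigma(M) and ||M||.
sigma(M) = {16 * 7^(-n) : n ≥ 1} ∪ {0}; ||M|| = 16/7

A bounded diagonal operator on l^2 with diagonal entries d_n has spectrum equal to the closure of {d_n : n ≥ 1}: every d_n is an eigenvalue (with eigenvector e_n), so {d_n} ⊂ sigma(M); the spectrum is closed, so its closure is too; and for lambda not in the closure, (M - lambda I) has bounded inverse (the diagonal entries 1/(d_n - lambda) are bounded). For our sequence d_n = 16 * 7^(-n), n = 1, 2, 3, ...:
  - {d_n} = {16 * 7^(-n) : n ≥ 1}; the only limit point is 0
  - closure = {16 * 7^(-n) : n ≥ 1} ∪ {0}
For the norm: a diagonal operator has ||M|| = sup_n |d_n|. Here d_n = 16 * 7^(-n) is positive and decreasing, so sup_n |d_n| = d_1 = 16/7. So ||M|| = 16/7.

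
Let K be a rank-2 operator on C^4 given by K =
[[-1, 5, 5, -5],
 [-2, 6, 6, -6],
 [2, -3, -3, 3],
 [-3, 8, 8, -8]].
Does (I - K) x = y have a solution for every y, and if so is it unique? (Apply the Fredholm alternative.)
(I - K) is invertible (det(I - K) = -3 ≠ 0), so for every y in C^4 the equation (I - K) x = y has a unique solution.

K has rank 2 and factors as K = U V^T = u1 v1^T + u2 v2^T with u1 = (2, 0, 3, -1), v1 = (0, 1, 1, -1), u2 = (1, 2, -2, 3), v2 = (-1, 3, 3, -3) (multiplying out reproduces the displayed K). The nonzero eigenvalues of U V^T coincide with those of the 2 x 2 matrix G = V^T U = [[v1·u1, v1·u2], [v2·u1, v2·u2]] = [[4, -3], [10, -10]], and by the Sylvester determinant identity det(I_4 - U V^T) = det(I_2 - V^T U) = det([[-3, 3], [-10, 11]]) = (-3)(11) - (3)(-10) = -3. (Direct check: I - K =
[[2, -5, -5, 5],
 [2, -5, -6, 6],
 [-2, 3, 4, -3],
 [3, -8, -8, 9]]
has determinant -3.) The finite-dimensional Fredholm alternative says: either (I - K) is invertible, or ker(I - K) ≠ {0} and then range(I - K) = ker((I - K)^*)^⊥, with dim ker(I - K) = dim ker((I - K)^*). Since det(I - K) ≠ 0, 1 is not an eigenvalue of K and ker(I - K) = {0}, so we are in the first case: for every y there is a unique x = (I - K)^(-1) y. (Explicitly, by the Woodbury identity, (I - U V^T)^(-1) = I + U (I_2 - G)^(-1) V^T.)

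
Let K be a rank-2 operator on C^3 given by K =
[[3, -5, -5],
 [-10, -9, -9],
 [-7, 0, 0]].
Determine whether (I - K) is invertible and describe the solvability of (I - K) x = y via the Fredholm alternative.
(I - K) is invertible (det(I - K) = -105 ≠ 0), so for every y in C^3 the equation (I - K) x = y has a unique solution.

K has rank 2 and factors as K = U V^T = u1 v1^T + u2 v2^T with u1 = (3, 1, -2), v1 = (-1, -3, -3), u2 = (-2, 3, 3), v2 = (-3, -2, -2) (multiplying out reproduces the displayed K). The nonzero eigenvalues of U V^T coincide with those of the 2 x 2 matrix G = V^T U = [[v1·u1, v1·u2], [v2·u1, v2·u2]] = [[0, -16], [-7, -6]], and by the Sylvester determinant identity det(I_3 - U V^T) = det(I_2 - V^T U) = det([[1, 16], [7, 7]]) = (1)(7) - (16)(7) = -105. (Direct check: I - K =
[[-2, 5, 5],
 [10, 10, 9],
 [7, 0, 1]]
has determinant -105.) The finite-dimensional Fredholm alternative says: either (I - K) is invertible, or ker(I - K) ≠ {0} and then range(I - K) = ker((I - K)^*)^⊥, with dim ker(I - K) = dim ker((I - K)^*). Since det(I - K) ≠ 0, 1 is not an eigenvalue of K and ker(I - K) = {0}, so we are in the first case: for every y there is a unique x = (I - K)^(-1) y. (Explicitly, by the Woodbury identity, (I - U V^T)^(-1) = I + U (I_2 - G)^(-1) V^T.)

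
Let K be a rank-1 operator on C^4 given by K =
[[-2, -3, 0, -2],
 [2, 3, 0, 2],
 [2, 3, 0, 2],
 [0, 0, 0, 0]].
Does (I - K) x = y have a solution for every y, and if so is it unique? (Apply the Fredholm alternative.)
(I - K) is singular (det(I - K) = 0, i.e. 1 ∈ sigma(K)). (I - K) x = y is solvable iff y ⊥ ker((I - K)^*) = span{(-2, -3, 0, -2)}, i.e. iff -2y_1 - 3y_2 - 2y_4 = 0. When solvable, the solutions are x = y + c·(1, -1, -1, 0), c arbitrary (ker(I - K) = span{(1, -1, -1, 0)}, dimension 1).

K has rank 1, so it is an outer product K = u v^T: every row of K is a multiple of one row vector. Reading off the entries, u = (1, -1, -1, 0) and v = (-2, -3, 0, -2) (row i of K equals u_i·v^T). A rank-one matrix u v^T satisfies K u = u (v·u) and kills the (3)-dimensional subspace v^⊥, so its characteristic polynomial is lambda^3 (lambda - v·u) with v·u = tr K = 1. Hence the eigenvalues of I - K are 1 (multiplicity 3) and 1 - (1) = 0, so det(I - K) = 0. (Direct check: I - K =
[[3, 3, 0, 2],
 [-2, -2, 0, -2],
 [-2, -3, 1, -2],
 [0, 0, 0, 1]]
has determinant 0.) So 1 is an eigenvalue of K and (I - K) is not invertible. The finite-dimensional Fredholm alternative says: either (I - K) is invertible, or ker(I - K) ≠ {0} and then range(I - K) = ker((I - K)^*)^⊥, with dim ker(I - K) = dim ker((I - K)^*). We are in the second case, so we need both kernels. Kernel of I - K: (I - K) u = u - u (v·u) = u - u = 0, so ker(I - K) = span{u} = span{(1, -1, -1, 0)} (it is exactly 1-dimensional because rank(I - K) = 3). Kernel of the adjoint: K is real, so (I - K)^* = I - K^T = I - v u^T, and (I - v u^T) v = v - v (u·v) = 0; hence ker((I - K)^*) = span{v} = span{(-2, -3, 0, -2)}. Therefore (I - K) x = y is solvable iff <y, v> = 0, i.e. iff -2y_1 - 3y_2 - 2y_4 = 0. When this holds, K y = u (v·y) = 0, so (I - K) y = y and x = y is a particular solution; the full solution set is the line x = y + c·u = y + c·(1, -1, -1, 0), c ∈ C.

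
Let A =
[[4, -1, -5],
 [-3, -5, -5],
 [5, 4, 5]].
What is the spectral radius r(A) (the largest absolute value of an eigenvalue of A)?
r(A) ≈ 5.6497

The eigenvalues of A are the roots of its characteristic polynomial. With M = A (coefficients from the trace, the sum of principal 2x2 minors, and det A):
  p(λ) = det(λ I - M) = λ^3 - 4λ^2 + 17λ + 75.
No integer candidate from the rational root theorem (±divisors of 75) is a root, so the roots are irrational. The cubic discriminant is Δ = -239503 < 0, so there is one real root and a complex-conjugate pair. p(-3) = -39 and p(-2) = 17 have opposite signs, so a root lies in (-3, -2); Newton's method refines it to λ ≈ -2.3497. Dividing out (λ - (-2.3497)) leaves approximately λ^2 - 6.3497λ + 31.9195. For λ^2 - 6.3497λ + 31.9195 the discriminant is -87.36. It is negative, so the remaining roots are the complex-conjugate pair λ ≈ 3.1748 ± 4.6733i. Their product equals the constant term, so |λ|^2 ≈ 31.9195 and |λ| ≈ 5.6497.
Thus the eigenvalues (to 4 decimals) are -2.3497 (modulus 2.3497); 3.1748 ± 4.6733i (modulus 5.6497). The spectral radius is the largest modulus: r(A) ≈ 5.6497. (Cross-check: r(A) ≤ ||A||_2 ≈ 11.2619; equality holds whenever A is normal, though it can also hold for some non-normal A.)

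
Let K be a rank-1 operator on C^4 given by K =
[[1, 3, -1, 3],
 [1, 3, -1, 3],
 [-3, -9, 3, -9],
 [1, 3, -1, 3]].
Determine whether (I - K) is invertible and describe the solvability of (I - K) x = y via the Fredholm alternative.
(I - K) is invertible (det(I - K) = -9 ≠ 0), so for every y in C^4 the equation (I - K) x = y has a unique solution.

K has rank 1, so it is an outer product K = u v^T: every row of K is a multiple of one row vector. Reading off the entries, u = (-1, -1, 3, -1) and v = (-1, -3, 1, -3) (row i of K equals u_i·v^T). A rank-one matrix u v^T satisfies K u = u (v·u) and kills the (3)-dimensional subspace v^⊥, so its characteristic polynomial is lambda^3 (lambda - v·u) with v·u = tr K = 10. Hence the eigenvalues of I - K are 1 (multiplicity 3) and 1 - (10) = -9, so det(I - K) = -9. (Direct check: I - K =
[[0, -3, 1, -3],
 [-1, -2, 1, -3],
 [3, 9, -2, 9],
 [-1, -3, 1, -2]]
has determinant -9.) The finite-dimensional Fredholm alternative says: either (I - K) is invertible, or ker(I - K) ≠ {0} and then range(I - K) = ker((I - K)^*)^⊥, with dim ker(I - K) = dim ker((I - K)^*). Since det(I - K) ≠ 0, 1 is not an eigenvalue of K and ker(I - K) = {0}, so we are in the first case: for every y there is a unique x = (I - K)^(-1) y. Explicitly, by the Sherman–Morrison formula, (I - u v^T)^(-1) = I + u v^T/(1 - v·u), i.e. (I - K)^(-1) = I + K/(-9).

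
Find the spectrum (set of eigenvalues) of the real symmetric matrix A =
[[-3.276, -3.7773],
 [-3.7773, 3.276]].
sigma(A) ≈ {-5, 5}

A is real symmetric, so its spectrum consists of real eigenvalues. Expanding the characteristic polynomial of the displayed matrix gives
  det(λ I - A) = p(λ) = λ^2 + (0)λ + (-25).
Solving p(λ) = 0 yields eigenvalues ≈ -5, 5. (A is shown rounded to 4 decimals, so these recover the underlying integer eigenvalues to within that precision.)
Verification: the trace of A = 0 equals the sum of eigenvalues 0, and det(A) ≈ -25.0002 matches the eigenvalue product -25.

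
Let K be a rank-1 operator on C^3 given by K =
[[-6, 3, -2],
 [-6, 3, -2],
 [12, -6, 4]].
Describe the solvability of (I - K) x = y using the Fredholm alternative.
(I - K) is singular (det(I - K) = 0, i.e. 1 ∈ sigma(K)). (I - K) x = y is solvable iff y ⊥ ker((I - K)^*) = span{(-6, 3, -2)}, i.e. iff -6y_1 + 3y_2 - 2y_3 = 0. When solvable, the solutions are x = y + c·(1, 1, -2), c arbitrary (ker(I - K) = span{(1, 1, -2)}, dimension 1).

K has rank 1, so it is an outer product K = u v^T: every row of K is a multiple of one row vector. Reading off the entries, u = (1, 1, -2) and v = (-6, 3, -2) (row i of K equals u_i·v^T). A rank-one matrix u v^T satisfies K u = u (v·u) and kills the (2)-dimensional subspace v^⊥, so its characteristic polynomial is lambda^2 (lambda - v·u) with v·u = tr K = 1. Hence the eigenvalues of I - K are 1 (multiplicity 2) and 1 - (1) = 0, so det(I - K) = 0. (Direct check: I - K =
[[7, -3, 2],
 [6, -2, 2],
 [-12, 6, -3]]
has determinant 0.) So 1 is an eigenvalue of K and (I - K) is not invertible. The finite-dimensional Fredholm alternative says: either (I - K) is invertible, or ker(I - K) ≠ {0} and then range(I - K) = ker((I - K)^*)^⊥, with dim ker(I - K) = dim ker((I - K)^*). We are in the second case, so we need both kernels. Kernel of I - K: (I - K) u = u - u (v·u) = u - u = 0, so ker(I - K) = span{u} = span{(1, 1, -2)} (it is exactly 1-dimensional because rank(I - K) = 2). Kernel of the adjoint: K is real, so (I - K)^* = I - K^T = I - v u^T, and (I - v u^T) v = v - v (u·v) = 0; hence ker((I - K)^*) = span{v} = span{(-6, 3, -2)}. Therefore (I - K) x = y is solvable iff <y, v> = 0, i.e. iff -6y_1 + 3y_2 - 2y_3 = 0. When this holds, K y = u (v·y) = 0, so (I - K) y = y and x = y is a particular solution; the full solution set is the line x = y + c·u = y + c·(1, 1, -2), c ∈ C.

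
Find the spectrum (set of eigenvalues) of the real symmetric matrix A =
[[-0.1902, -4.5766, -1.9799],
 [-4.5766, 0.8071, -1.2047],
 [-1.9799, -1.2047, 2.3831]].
sigma(A) ≈ {-5, 3, 5}

A is real symmetric, so its spectrum consists of real eigenvalues. Expanding the characteristic polynomial of the displayed matrix gives
  det(λ I - A) = p(λ) = λ^3 + (-3)λ^2 + (-25)λ + (75).
Solving p(λ) = 0 yields eigenvalues ≈ -5, 3, 5. (A is shown rounded to 4 decimals, so these recover the underlying integer eigenvalues to within that precision.)
Verification: the trace of A = 3 equals the sum of eigenvalues 3, and det(A) ≈ -75.0004 matches the eigenvalue product -75.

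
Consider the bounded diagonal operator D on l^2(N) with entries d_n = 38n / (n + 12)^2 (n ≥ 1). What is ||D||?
||D|| = 19/24 (attained at n = 12)

For D diagonal, ||D|| = sup_n |d_n|. Treat f(x) = 38x / (x + 12)^2 for real x > 0. By the quotient rule, f'(x) = 38(12 - x)/(x + 12)^3, which is positive for x < 12 and negative for x > 12. So f has a unique maximum at x = 12, and since 12 is a positive integer, the supremum over n ≥ 1 is attained at n = 12: d_12 = 38·12/(12 + 12)^2 = 38·12/576 = 19/24. Hence ||D|| = 19/24.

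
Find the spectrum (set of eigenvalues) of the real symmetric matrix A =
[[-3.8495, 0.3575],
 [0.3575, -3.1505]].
sigma(A) ≈ {-4, -3}

A is real symmetric, so its spectrum consists of real eigenvalues. Expanding the characteristic polynomial of the displayed matrix gives
  det(λ I - A) = p(λ) = λ^2 + (7)λ + (12).
Solving p(λ) = 0 yields eigenvalues ≈ -4, -3. (A is shown rounded to 4 decimals, so these recover the underlying integer eigenvalues to within that precision.)
Verification: the trace of A = -7 equals the sum of eigenvalues -7, and det(A) ≈ 12.0000 matches the eigenvalue product 12.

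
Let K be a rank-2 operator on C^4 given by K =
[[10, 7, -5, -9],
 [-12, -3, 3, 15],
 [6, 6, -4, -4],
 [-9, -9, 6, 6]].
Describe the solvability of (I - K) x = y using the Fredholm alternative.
(I - K) is invertible (det(I - K) = 126 ≠ 0), so for every y in C^4 the equation (I - K) x = y has a unique solution.

K has rank 2 and factors as K = U V^T = u1 v1^T + u2 v2^T with u1 = (1, -3, 0, 0), v1 = (1, -2, 1, -3), u2 = (-3, 3, -2, 3), v2 = (-3, -3, 2, 2) (multiplying out reproduces the displayed K). The nonzero eigenvalues of U V^T coincide with those of the 2 x 2 matrix G = V^T U = [[v1·u1, v1·u2], [v2·u1, v2·u2]] = [[7, -20], [6, 2]], and by the Sylvester determinant identity det(I_4 - U V^T) = det(I_2 - V^T U) = det([[-6, 20], [-6, -1]]) = (-6)(-1) - (20)(-6) = 126. (Direct check: I - K =
[[-9, -7, 5, 9],
 [12, 4, -3, -15],
 [-6, -6, 5, 4],
 [9, 9, -6, -5]]
has determinant 126.) The finite-dimensional Fredholm alternative says: either (I - K) is invertible, or ker(I - K) ≠ {0} and then range(I - K) = ker((I - K)^*)^⊥, with dim ker(I - K) = dim ker((I - K)^*). Since det(I - K) ≠ 0, 1 is not an eigenvalue of K and ker(I - K) = {0}, so we are in the first case: for every y there is a unique x = (I - K)^(-1) y. (Explicitly, by the Woodbury identity, (I - U V^T)^(-1) = I + U (I_2 - G)^(-1) V^T.)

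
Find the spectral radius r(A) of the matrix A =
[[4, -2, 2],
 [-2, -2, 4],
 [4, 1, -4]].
r(A) ≈ 6.5837

The eigenvalues of A are the roots of its characteristic polynomial. With M = A (coefficients from the trace, the sum of principal 2x2 minors, and det A):
  p(λ) = det(λ I - M) = λ^3 + 2λ^2 - 32λ - 12.
No integer candidate from the rational root theorem (±divisors of 12) is a root, so the roots are irrational. The cubic discriminant is Δ = 145488 > 0, so there are three distinct real roots. p(-7) = -33 and p(-6) = 36 have opposite signs, so a root lies in (-7, -6); Newton's method refines it to λ ≈ -6.5837. p(-1) = 21 and p(0) = -12 have opposite signs, so a root lies in (-1, 0); Newton's method refines it to λ ≈ -0.3681. p(4) = -44 and p(5) = 3 have opposite signs, so a root lies in (4, 5); Newton's method refines it to λ ≈ 4.9518. Check (Vieta): the three roots sum to -2, matching tr M = -2.
Thus the eigenvalues (to 4 decimals) are -6.5837 (modulus 6.5837); -0.3681 (modulus 0.3681); 4.9518 (modulus 4.9518). The spectral radius is the largest modulus: r(A) ≈ 6.5837. (Cross-check: r(A) ≤ ||A||_2 ≈ 7.4176; equality holds whenever A is normal, though it can also hold for some non-normal A.)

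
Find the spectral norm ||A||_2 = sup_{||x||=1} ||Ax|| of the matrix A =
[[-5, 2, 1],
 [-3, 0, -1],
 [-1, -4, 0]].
||A||_2 ≈ 6.1065 (= sqrt(largest eigenvalue of A^T A))

||A||_2 = sigma_max(A) = sqrt(lambda_max(A^T A)). Form the symmetric matrix M = A^T A =
[[35, -6, -2],
 [-6, 20, 2],
 [-2, 2, 2]].
Its characteristic polynomial (trace, sum of principal 2x2 minors, determinant of M give the coefficients) is
  p(λ) = det(λ I - M) = λ^3 - 57λ^2 + 766λ - 1156.
No integer candidate from the rational root theorem (±divisors of 1156) is a root, so the roots are irrational. The cubic discriminant is Δ = 124655252 > 0, so there are three distinct real roots. p(1) = -446 and p(2) = 156 have opposite signs, so a root lies in (1, 2); Newton's method refines it to λ ≈ 1.7235. p(17) = 306 and p(18) = -4 have opposite signs, so a root lies in (17, 18); Newton's method refines it to λ ≈ 17.9873. p(37) = -194 and p(38) = 516 have opposite signs, so a root lies in (37, 38); Newton's method refines it to λ ≈ 37.2892. Check (Vieta): the three roots sum to 57, matching tr M = 57.
So the eigenvalues of A^T A are ≈ 1.7235, 17.9873, 37.2892 (all ≥ 0, as they must be for A^T A). The largest is λ_max ≈ 37.2892, hence ||A||_2 = sqrt(λ_max) ≈ 6.1065.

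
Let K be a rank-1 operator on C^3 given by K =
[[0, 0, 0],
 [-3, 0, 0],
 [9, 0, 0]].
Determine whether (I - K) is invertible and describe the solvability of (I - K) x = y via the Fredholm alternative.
(I - K) is invertible (det(I - K) = 1 ≠ 0), so for every y in C^3 the equation (I - K) x = y has a unique solution.

K has rank 1, so it is an outer product K = u v^T: every row of K is a multiple of one row vector. Reading off the entries, u = (0, 1, -3) and v = (-3, 0, 0) (row i of K equals u_i·v^T). A rank-one matrix u v^T satisfies K u = u (v·u) and kills the (2)-dimensional subspace v^⊥, so its characteristic polynomial is lambda^2 (lambda - v·u) with v·u = tr K = 0. Hence the eigenvalues of I - K are 1 (multiplicity 2) and 1 - (0) = 1, so det(I - K) = 1. (Direct check: I - K =
[[1, 0, 0],
 [3, 1, 0],
 [-9, 0, 1]]
has determinant 1.) The finite-dimensional Fredholm alternative says: either (I - K) is invertible, or ker(I - K) ≠ {0} and then range(I - K) = ker((I - K)^*)^⊥, with dim ker(I - K) = dim ker((I - K)^*). Since det(I - K) ≠ 0, 1 is not an eigenvalue of K and ker(I - K) = {0}, so we are in the first case: for every y there is a unique x = (I - K)^(-1) y. Explicitly, by the Sherman–Morrison formula, (I - u v^T)^(-1) = I + u v^T/(1 - v·u), i.e. (I - K)^(-1) = I + K.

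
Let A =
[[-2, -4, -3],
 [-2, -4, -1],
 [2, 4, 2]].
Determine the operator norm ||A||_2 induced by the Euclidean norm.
||A||_2 = sqrt((74 + sqrt(4996))/2) ≈ 8.5054 (= sqrt(largest eigenvalue of A^T A))

||A||_2 = sigma_max(A) = sqrt(lambda_max(A^T A)). Form the symmetric matrix M = A^T A =
[[12, 24, 12],
 [24, 48, 24],
 [12, 24, 14]].
Its characteristic polynomial (trace, sum of principal 2x2 minors, determinant of M give the coefficients) is
  p(λ) = det(λ I - M) = λ^3 - 74λ^2 + 120λ.
The constant term is 0, so λ = 0 is a root. Dividing out λ leaves p(λ) = λ(λ^2 - 74λ + 120). For λ^2 - 74λ + 120 the discriminant is 4996. It is nonnegative but not a perfect square, so the roots are real and irrational: λ = (74 ± sqrt(4996))/2 ≈ 72.3412, 1.6588.
So the eigenvalues of A^T A are ≈ 0, 1.6588, 72.3412 (all ≥ 0, as they must be for A^T A). The largest is λ_max = (74 + sqrt(4996))/2 ≈ 72.3412, hence ||A||_2 = sqrt(λ_max) = sqrt((74 + sqrt(4996))/2) ≈ 8.5054.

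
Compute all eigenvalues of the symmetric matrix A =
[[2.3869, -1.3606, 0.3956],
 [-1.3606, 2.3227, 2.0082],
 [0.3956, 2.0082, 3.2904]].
sigma(A) ≈ {0, 3, 5}

A is real symmetric, so its spectrum consists of real eigenvalues. Expanding the characteristic polynomial of the displayed matrix gives
  det(λ I - A) = p(λ) = λ^3 + (-8)λ^2 + (15)λ + (0).
Solving p(λ) = 0 yields eigenvalues ≈ 0, 3, 5. (A is shown rounded to 4 decimals, so these recover the underlying integer eigenvalues to within that precision.)
Verification: the trace of A = 8 equals the sum of eigenvalues 8, and det(A) ≈ -0.0005 matches the eigenvalue product 0.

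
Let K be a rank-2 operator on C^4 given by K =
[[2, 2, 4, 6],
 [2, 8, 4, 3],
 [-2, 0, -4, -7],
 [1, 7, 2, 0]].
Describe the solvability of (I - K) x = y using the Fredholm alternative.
(I - K) is invertible (det(I - K) = -38 ≠ 0), so for every y in C^4 the equation (I - K) x = y has a unique solution.

K has rank 2 and factors as K = U V^T = u1 v1^T + u2 v2^T with u1 = (0, 3, 1, 3), v1 = (1, 3, 2, 2), u2 = (-2, 1, 3, 2), v2 = (-1, -1, -2, -3) (multiplying out reproduces the displayed K). The nonzero eigenvalues of U V^T coincide with those of the 2 x 2 matrix G = V^T U = [[v1·u1, v1·u2], [v2·u1, v2·u2]] = [[17, 11], [-14, -11]], and by the Sylvester determinant identity det(I_4 - U V^T) = det(I_2 - V^T U) = det([[-16, -11], [14, 12]]) = (-16)(12) - (-11)(14) = -38. (Direct check: I - K =
[[-1, -2, -4, -6],
 [-2, -7, -4, -3],
 [2, 0, 5, 7],
 [-1, -7, -2, 1]]
has determinant -38.) The finite-dimensional Fredholm alternative says: either (I - K) is invertible, or ker(I - K) ≠ {0} and then range(I - K) = ker((I - K)^*)^⊥, with dim ker(I - K) = dim ker((I - K)^*). Since det(I - K) ≠ 0, 1 is not an eigenvalue of K and ker(I - K) = {0}, so we are in the first case: for every y there is a unique x = (I - K)^(-1) y. (Explicitly, by the Woodbury identity, (I - U V^T)^(-1) = I + U (I_2 - G)^(-1) V^T.)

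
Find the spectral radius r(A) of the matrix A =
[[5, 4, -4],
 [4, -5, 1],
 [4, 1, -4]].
r(A) ≈ 6.139

The eigenvalues of A are the roots of its characteristic polynomial. With M = A (coefficients from the trace, the sum of principal 2x2 minors, and det A):
  p(λ) = det(λ I - M) = λ^3 + 4λ^2 - 26λ - 79.
No integer candidate from the rational root theorem (±divisors of 79) is a root, so the roots are irrational. The cubic discriminant is Δ = 80725 > 0, so there are three distinct real roots. p(-7) = -44 and p(-6) = 5 have opposite signs, so a root lies in (-7, -6); Newton's method refines it to λ ≈ -6.139. p(-3) = 8 and p(-2) = -19 have opposite signs, so a root lies in (-3, -2); Newton's method refines it to λ ≈ -2.6738. p(4) = -55 and p(5) = 16 have opposite signs, so a root lies in (4, 5); Newton's method refines it to λ ≈ 4.8128. Check (Vieta): the three roots sum to -4, matching tr M = -4.
Thus the eigenvalues (to 4 decimals) are -6.139 (modulus 6.139); -2.6738 (modulus 2.6738); 4.8128 (modulus 4.8128). The spectral radius is the largest modulus: r(A) ≈ 6.139. (Cross-check: r(A) ≤ ||A||_2 ≈ 9.3157; equality holds whenever A is normal, though it can also hold for some non-normal A.)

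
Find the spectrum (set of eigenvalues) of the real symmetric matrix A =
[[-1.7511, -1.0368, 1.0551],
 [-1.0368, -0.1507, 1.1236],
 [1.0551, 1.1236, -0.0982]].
sigma(A) ≈ {-3, 0, 1}

A is real symmetric, so its spectrum consists of real eigenvalues. Expanding the characteristic polynomial of the displayed matrix gives
  det(λ I - A) = p(λ) = λ^3 + (2)λ^2 + (-3)λ + (0).
Solving p(λ) = 0 yields eigenvalues ≈ -3, 0, 1. (A is shown rounded to 4 decimals, so these recover the underlying integer eigenvalues to within that precision.)
Verification: the trace of A = -2 equals the sum of eigenvalues -2, and det(A) ≈ -0.0001 matches the eigenvalue product 0.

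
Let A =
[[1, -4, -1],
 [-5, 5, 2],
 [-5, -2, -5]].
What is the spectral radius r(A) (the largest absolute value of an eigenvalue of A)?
r(A) ≈ 8.0306

The eigenvalues of A are the roots of its characteristic polynomial. With M = A (coefficients from the trace, the sum of principal 2x2 minors, and det A):
  p(λ) = det(λ I - M) = λ^3 - λ^2 - 46λ - 84.
No integer candidate from the rational root theorem (±divisors of 84) is a root, so the roots are irrational. The cubic discriminant is Δ = 131060 > 0, so there are three distinct real roots. p(-5) = -4 and p(-4) = 20 have opposite signs, so a root lies in (-5, -4); Newton's method refines it to λ ≈ -4.8927. p(-3) = 18 and p(-2) = -4 have opposite signs, so a root lies in (-3, -2); Newton's method refines it to λ ≈ -2.1379. p(8) = -4 and p(9) = 150 have opposite signs, so a root lies in (8, 9); Newton's method refines it to λ ≈ 8.0306. Check (Vieta): the three roots sum to 1, matching tr M = 1.
Thus the eigenvalues (to 4 decimals) are -4.8927 (modulus 4.8927); -2.1379 (modulus 2.1379); 8.0306 (modulus 8.0306). The spectral radius is the largest modulus: r(A) ≈ 8.0306. (Cross-check: r(A) ≤ ||A||_2 ≈ 8.2753; equality holds whenever A is normal, though it can also hold for some non-normal A.)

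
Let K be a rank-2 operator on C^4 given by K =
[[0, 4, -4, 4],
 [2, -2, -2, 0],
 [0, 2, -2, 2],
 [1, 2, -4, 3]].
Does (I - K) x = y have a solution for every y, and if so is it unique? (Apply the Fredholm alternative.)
(I - K) is invertible (det(I - K) = -6 ≠ 0), so for every y in C^4 the equation (I - K) x = y has a unique solution.

K has rank 2 and factors as K = U V^T = u1 v1^T + u2 v2^T with u1 = (0, 2, 0, 1), v1 = (1, 0, -2, 1), u2 = (2, -1, 1, 1), v2 = (0, 2, -2, 2) (multiplying out reproduces the displayed K). The nonzero eigenvalues of U V^T coincide with those of the 2 x 2 matrix G = V^T U = [[v1·u1, v1·u2], [v2·u1, v2·u2]] = [[1, 1], [6, -2]], and by the Sylvester determinant identity det(I_4 - U V^T) = det(I_2 - V^T U) = det([[0, -1], [-6, 3]]) = (0)(3) - (-1)(-6) = -6. (Direct check: I - K =
[[1, -4, 4, -4],
 [-2, 3, 2, 0],
 [0, -2, 3, -2],
 [-1, -2, 4, -2]]
has determinant -6.) The finite-dimensional Fredholm alternative says: either (I - K) is invertible, or ker(I - K) ≠ {0} and then range(I - K) = ker((I - K)^*)^⊥, with dim ker(I - K) = dim ker((I - K)^*). Since det(I - K) ≠ 0, 1 is not an eigenvalue of K and ker(I - K) = {0}, so we are in the first case: for every y there is a unique x = (I - K)^(-1) y. (Explicitly, by the Woodbury identity, (I - U V^T)^(-1) = I + U (I_2 - G)^(-1) V^T.)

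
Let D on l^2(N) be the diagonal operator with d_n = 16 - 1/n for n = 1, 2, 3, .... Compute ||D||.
||D|| = 16

For a diagonal operator on l^2 with entries d_n, ||D|| = sup_n |d_n|. Here d_1 = 15, d_2 = 31/2, ..., and d_n = 16 - 1/n increases monotonically toward 16. All terms lie in [15, 16), so |d_n| = d_n and the supremum is the limit 16, which is not attained by any individual d_n. Hence ||D|| = 16.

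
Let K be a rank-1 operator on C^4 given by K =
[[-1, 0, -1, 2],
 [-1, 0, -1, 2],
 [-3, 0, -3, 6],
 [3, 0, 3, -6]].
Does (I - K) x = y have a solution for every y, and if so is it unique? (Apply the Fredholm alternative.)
(I - K) is invertible (det(I - K) = 11 ≠ 0), so for every y in C^4 the equation (I - K) x = y has a unique solution.

K has rank 1, so it is an outer product K = u v^T: every row of K is a multiple of one row vector. Reading off the entries, u = (1, 1, 3, -3) and v = (-1, 0, -1, 2) (row i of K equals u_i·v^T). A rank-one matrix u v^T satisfies K u = u (v·u) and kills the (3)-dimensional subspace v^⊥, so its characteristic polynomial is lambda^3 (lambda - v·u) with v·u = tr K = -10. Hence the eigenvalues of I - K are 1 (multiplicity 3) and 1 - (-10) = 11, so det(I - K) = 11. (Direct check: I - K =
[[2, 0, 1, -2],
 [1, 1, 1, -2],
 [3, 0, 4, -6],
 [-3, 0, -3, 7]]
has determinant 11.) The finite-dimensional Fredholm alternative says: either (I - K) is invertible, or ker(I - K) ≠ {0} and then range(I - K) = ker((I - K)^*)^⊥, with dim ker(I - K) = dim ker((I - K)^*). Since det(I - K) ≠ 0, 1 is not an eigenvalue of K and ker(I - K) = {0}, so we are in the first case: for every y there is a unique x = (I - K)^(-1) y. Explicitly, by the Sherman–Morrison formula, (I - u v^T)^(-1) = I + u v^T/(1 - v·u), i.e. (I - K)^(-1) = I + K/(11).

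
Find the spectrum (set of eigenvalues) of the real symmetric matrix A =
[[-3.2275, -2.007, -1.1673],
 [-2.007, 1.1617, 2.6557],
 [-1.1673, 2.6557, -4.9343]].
sigma(A) ≈ {-6, -4, 3}

A is real symmetric, so its spectrum consists of real eigenvalues. Expanding the characteristic polynomial of the displayed matrix gives
  det(λ I - A) = p(λ) = λ^3 + (7)λ^2 + (-6)λ + (-72).
Solving p(λ) = 0 yields eigenvalues ≈ -6, -4, 3. (A is shown rounded to 4 decimals, so these recover the underlying integer eigenvalues to within that precision.)
Verification: the trace of A = -7 equals the sum of eigenvalues -7, and det(A) ≈ 71.9994 matches the eigenvalue product 72.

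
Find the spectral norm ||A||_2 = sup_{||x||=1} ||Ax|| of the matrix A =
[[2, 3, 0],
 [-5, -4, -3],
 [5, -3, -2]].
||A||_2 ≈ 7.8833 (= sqrt(largest eigenvalue of A^T A))

||A||_2 = sigma_max(A) = sqrt(lambda_max(A^T A)). Form the symmetric matrix M = A^T A =
[[54, 11, 5],
 [11, 34, 18],
 [5, 18, 13]].
Its characteristic polynomial (trace, sum of principal 2x2 minors, determinant of M give the coefficients) is
  p(λ) = det(λ I - M) = λ^3 - 101λ^2 + 2510λ - 5929.
No integer candidate from the rational root theorem (±divisors of 5929) is a root, so the roots are irrational. The cubic discriminant is Δ = 2685659697 > 0, so there are three distinct real roots. p(2) = -1305 and p(3) = 719 have opposite signs, so a root lies in (2, 3); Newton's method refines it to λ ≈ 2.6341. p(36) = 191 and p(37) = -675 have opposite signs, so a root lies in (36, 37); Newton's method refines it to λ ≈ 36.2189. p(62) = -225 and p(63) = 1379 have opposite signs, so a root lies in (62, 63); Newton's method refines it to λ ≈ 62.147. Check (Vieta): the three roots sum to 101, matching tr M = 101.
So the eigenvalues of A^T A are ≈ 2.6341, 36.2189, 62.147 (all ≥ 0, as they must be for A^T A). The largest is λ_max ≈ 62.147, hence ||A||_2 = sqrt(λ_max) ≈ 7.8833.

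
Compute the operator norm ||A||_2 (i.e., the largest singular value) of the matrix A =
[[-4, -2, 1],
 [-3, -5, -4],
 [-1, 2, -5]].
||A||_2 ≈ 7.8552 (= sqrt(largest eigenvalue of A^T A))

||A||_2 = sigma_max(A) = sqrt(lambda_max(A^T A)). Form the symmetric matrix M = A^T A =
[[26, 21, 13],
 [21, 33, 8],
 [13, 8, 42]].
Its characteristic polynomial (trace, sum of principal 2x2 minors, determinant of M give the coefficients) is
  p(λ) = det(λ I - M) = λ^3 - 101λ^2 + 2662λ - 14641.
No integer candidate from the rational root theorem (±divisors of 14641) is a root, so the roots are irrational. The cubic discriminant is Δ = 1561565137 > 0, so there are three distinct real roots. p(7) = -613 and p(8) = 703 have opposite signs, so a root lies in (7, 8); Newton's method refines it to λ ≈ 7.451. p(31) = 611 and p(32) = -113 have opposite signs, so a root lies in (31, 32); Newton's method refines it to λ ≈ 31.845. p(61) = -1099 and p(62) = 487 have opposite signs, so a root lies in (61, 62); Newton's method refines it to λ ≈ 61.7039. Check (Vieta): the three roots sum to 101, matching tr M = 101.
So the eigenvalues of A^T A are ≈ 7.451, 31.845, 61.7039 (all ≥ 0, as they must be for A^T A). The largest is λ_max ≈ 61.7039, hence ||A||_2 = sqrt(λ_max) ≈ 7.8552.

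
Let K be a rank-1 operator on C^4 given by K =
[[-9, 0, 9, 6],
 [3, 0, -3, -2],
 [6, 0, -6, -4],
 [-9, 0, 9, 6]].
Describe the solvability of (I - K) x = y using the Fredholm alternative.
(I - K) is invertible (det(I - K) = 10 ≠ 0), so for every y in C^4 the equation (I - K) x = y has a unique solution.

K has rank 1, so it is an outer product K = u v^T: every row of K is a multiple of one row vector. Reading off the entries, u = (3, -1, -2, 3) and v = (-3, 0, 3, 2) (row i of K equals u_i·v^T). A rank-one matrix u v^T satisfies K u = u (v·u) and kills the (3)-dimensional subspace v^⊥, so its characteristic polynomial is lambda^3 (lambda - v·u) with v·u = tr K = -9. Hence the eigenvalues of I - K are 1 (multiplicity 3) and 1 - (-9) = 10, so det(I - K) = 10. (Direct check: I - K =
[[10, 0, -9, -6],
 [-3, 1, 3, 2],
 [-6, 0, 7, 4],
 [9, 0, -9, -5]]
has determinant 10.) The finite-dimensional Fredholm alternative says: either (I - K) is invertible, or ker(I - K) ≠ {0} and then range(I - K) = ker((I - K)^*)^⊥, with dim ker(I - K) = dim ker((I - K)^*). Since det(I - K) ≠ 0, 1 is not an eigenvalue of K and ker(I - K) = {0}, so we are in the first case: for every y there is a unique x = (I - K)^(-1) y. Explicitly, by the Sherman–Morrison formula, (I - u v^T)^(-1) = I + u v^T/(1 - v·u), i.e. (I - K)^(-1) = I + K/(10).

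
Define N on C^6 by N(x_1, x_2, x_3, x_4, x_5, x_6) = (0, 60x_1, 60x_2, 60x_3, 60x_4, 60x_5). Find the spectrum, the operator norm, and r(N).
sigma(N) = {0}; ||N|| = 60; r(N) = 0. (N is nilpotent with N^6 = 0.)

On C^6, N is a strictly lower-triangular matrix with 60 on the subdiagonal and zeros elsewhere, so its characteristic polynomial is lambda^6 and every eigenvalue is 0: sigma(N) = {0}. For the operator norm, N e_i = 60e_{i+1} for i = 1, ..., 5 and N e_6 = 0, so the singular values of N are 60 (with multiplicity 5) and 0; hence ||N|| = 60. The spectral radius r(N) = max|lambda| = 0. Note ||N|| > r(N) — characteristic of non-normal nilpotent operators. Indeed N^6 = 0.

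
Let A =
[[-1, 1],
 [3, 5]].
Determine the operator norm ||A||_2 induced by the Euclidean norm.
||A||_2 = sqrt((36 + sqrt(1040))/2) ≈ 5.8416 (= sqrt(largest eigenvalue of A^T A))

||A||_2 = sigma_max(A) = sqrt(lambda_max(A^T A)). Form the symmetric matrix M = A^T A =
[[10, 14],
 [14, 26]].
Its characteristic polynomial (trace, determinant of M give the coefficients) is
  p(λ) = det(λ I - M) = λ^2 - 36λ + 64.
For λ^2 - 36λ + 64 the discriminant is 1040. It is nonnegative but not a perfect square, so the roots are real and irrational: λ = (36 ± sqrt(1040))/2 ≈ 34.1245, 1.8755.
So the eigenvalues of A^T A are ≈ 1.8755, 34.1245 (all ≥ 0, as they must be for A^T A). The largest is λ_max = (36 + sqrt(1040))/2 ≈ 34.1245, hence ||A||_2 = sqrt(λ_max) = sqrt((36 + sqrt(1040))/2) ≈ 5.8416.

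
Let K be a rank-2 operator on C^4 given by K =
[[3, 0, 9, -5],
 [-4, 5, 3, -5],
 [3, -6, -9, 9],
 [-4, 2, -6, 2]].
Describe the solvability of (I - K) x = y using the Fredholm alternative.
(I - K) is invertible (det(I - K) = -24 ≠ 0), so for every y in C^4 the equation (I - K) x = y has a unique solution.

K has rank 2 and factors as K = U V^T = u1 v1^T + u2 v2^T with u1 = (-2, 1, 0, 2), v1 = (-3, 3, 0, -2), u2 = (-3, -1, 3, 2), v2 = (1, -2, -3, 3) (multiplying out reproduces the displayed K). The nonzero eigenvalues of U V^T coincide with those of the 2 x 2 matrix G = V^T U = [[v1·u1, v1·u2], [v2·u1, v2·u2]] = [[5, 2], [2, -4]], and by the Sylvester determinant identity det(I_4 - U V^T) = det(I_2 - V^T U) = det([[-4, -2], [-2, 5]]) = (-4)(5) - (-2)(-2) = -24. (Direct check: I - K =
[[-2, 0, -9, 5],
 [4, -4, -3, 5],
 [-3, 6, 10, -9],
 [4, -2, 6, -1]]
has determinant -24.) The finite-dimensional Fredholm alternative says: either (I - K) is invertible, or ker(I - K) ≠ {0} and then range(I - K) = ker((I - K)^*)^⊥, with dim ker(I - K) = dim ker((I - K)^*). Since det(I - K) ≠ 0, 1 is not an eigenvalue of K and ker(I - K) = {0}, so we are in the first case: for every y there is a unique x = (I - K)^(-1) y. (Explicitly, by the Woodbury identity, (I - U V^T)^(-1) = I + U (I_2 - G)^(-1) V^T.)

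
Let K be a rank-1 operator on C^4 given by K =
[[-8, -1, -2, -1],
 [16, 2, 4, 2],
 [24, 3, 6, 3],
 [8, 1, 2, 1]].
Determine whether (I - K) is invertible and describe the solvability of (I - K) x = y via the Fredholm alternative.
(I - K) is singular (det(I - K) = 0, i.e. 1 ∈ sigma(K)). (I - K) x = y is solvable iff y ⊥ ker((I - K)^*) = span{(-8, -1, -2, -1)}, i.e. iff -8y_1 - y_2 - 2y_3 - y_4 = 0. When solvable, the solutions are x = y + c·(1, -2, -3, -1), c arbitrary (ker(I - K) = span{(1, -2, -3, -1)}, dimension 1).

K has rank 1, so it is an outer product K = u v^T: every row of K is a multiple of one row vector. Reading off the entries, u = (1, -2, -3, -1) and v = (-8, -1, -2, -1) (row i of K equals u_i·v^T). A rank-one matrix u v^T satisfies K u = u (v·u) and kills the (3)-dimensional subspace v^⊥, so its characteristic polynomial is lambda^3 (lambda - v·u) with v·u = tr K = 1. Hence the eigenvalues of I - K are 1 (multiplicity 3) and 1 - (1) = 0, so det(I - K) = 0. (Direct check: I - K =
[[9, 1, 2, 1],
 [-16, -1, -4, -2],
 [-24, -3, -5, -3],
 [-8, -1, -2, 0]]
has determinant 0.) So 1 is an eigenvalue of K and (I - K) is not invertible. The finite-dimensional Fredholm alternative says: either (I - K) is invertible, or ker(I - K) ≠ {0} and then range(I - K) = ker((I - K)^*)^⊥, with dim ker(I - K) = dim ker((I - K)^*). We are in the second case, so we need both kernels. Kernel of I - K: (I - K) u = u - u (v·u) = u - u = 0, so ker(I - K) = span{u} = span{(1, -2, -3, -1)} (it is exactly 1-dimensional because rank(I - K) = 3). Kernel of the adjoint: K is real, so (I - K)^* = I - K^T = I - v u^T, and (I - v u^T) v = v - v (u·v) = 0; hence ker((I - K)^*) = span{v} = span{(-8, -1, -2, -1)}. Therefore (I - K) x = y is solvable iff <y, v> = 0, i.e. iff -8y_1 - y_2 - 2y_3 - y_4 = 0. When this holds, K y = u (v·y) = 0, so (I - K) y = y and x = y is a particular solution; the full solution set is the line x = y + c·u = y + c·(1, -2, -3, -1), c ∈ C.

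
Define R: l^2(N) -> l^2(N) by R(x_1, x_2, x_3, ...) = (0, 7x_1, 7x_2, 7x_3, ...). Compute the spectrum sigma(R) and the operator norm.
sigma(R) = closed disk {z in C : |z| ≤ 7}; ||R|| = 7

Note R = 7·U where U is the unit right shift (U x)_k = x_{k-1} (with x_0 := 0); so ||R|| = 7||U|| and sigma(R) = 7·sigma(U). ||R x||^2 = sum_{k≥1} |7x_k|^2 = 49||x||^2, so ||R|| = 7 and sigma(R) ⊂ {|z| ≤ 7}. For any |lambda| < 7, the equation (R - lambda I) x = 0 forces x_1 = 0, then 7x_k = lambda x_{k+1} ⇒ x = 0, so R has no eigenvalues. But (R - lambda I) is not surjective for |lambda| < 7: solving (R - lambda I) x = e_1 would require x_n proportional to (lambda/7)^(-n), which is not in l^2. So every |lambda| < 7 lies in the residual spectrum. The boundary |lambda| = 7 is in the approximate point spectrum (the spectrum is closed). Hence sigma(R) is the closed disk of radius 7.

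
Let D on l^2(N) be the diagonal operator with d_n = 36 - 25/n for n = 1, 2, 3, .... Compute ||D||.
||D|| = 36

For a diagonal operator on l^2 with entries d_n, ||D|| = sup_n |d_n|. Here d_1 = 11, d_2 = 47/2, ..., and d_n = 36 - 25/n increases monotonically toward 36. All terms lie in [11, 36), so |d_n| = d_n and the supremum is the limit 36, which is not attained by any individual d_n. Hence ||D|| = 36.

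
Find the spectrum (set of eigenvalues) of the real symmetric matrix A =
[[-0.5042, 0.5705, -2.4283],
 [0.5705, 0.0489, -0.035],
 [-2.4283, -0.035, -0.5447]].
sigma(A) ≈ {-3, 0, 2}

A is real symmetric, so its spectrum consists of real eigenvalues. Expanding the characteristic polynomial of the displayed matrix gives
  det(λ I - A) = p(λ) = λ^3 + (1)λ^2 + (-6)λ + (0).
Solving p(λ) = 0 yields eigenvalues ≈ -3, 0, 2. (A is shown rounded to 4 decimals, so these recover the underlying integer eigenvalues to within that precision.)
Verification: the trace of A = -1 equals the sum of eigenvalues -1, and det(A) ≈ -0.0000 matches the eigenvalue product 0.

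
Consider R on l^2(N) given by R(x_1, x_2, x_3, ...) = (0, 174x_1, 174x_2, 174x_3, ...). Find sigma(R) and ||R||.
sigma(R) = closed disk {z in C : |z| ≤ 174}; ||R|| = 174

Note R = 174·U where U is the unit right shift (U x)_k = x_{k-1} (with x_0 := 0); so ||R|| = 174||U|| and sigma(R) = 174·sigma(U). ||R x||^2 = sum_{k≥1} |174x_k|^2 = 30276||x||^2, so ||R|| = 174 and sigma(R) ⊂ {|z| ≤ 174}. For any |lambda| < 174, the equation (R - lambda I) x = 0 forces x_1 = 0, then 174x_k = lambda x_{k+1} ⇒ x = 0, so R has no eigenvalues. But (R - lambda I) is not surjective for |lambda| < 174: solving (R - lambda I) x = e_1 would require x_n proportional to (lambda/174)^(-n), which is not in l^2. So every |lambda| < 174 lies in the residual spectrum. The boundary |lambda| = 174 is in the approximate point spectrum (the spectrum is closed). Hence sigma(R) is the closed disk of radius 174.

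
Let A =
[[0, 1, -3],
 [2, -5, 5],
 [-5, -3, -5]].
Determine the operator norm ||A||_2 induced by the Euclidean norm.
||A||_2 ≈ 9.1368 (= sqrt(largest eigenvalue of A^T A))

||A||_2 = sigma_max(A) = sqrt(lambda_max(A^T A)). Form the symmetric matrix M = A^T A =
[[29, 5, 35],
 [5, 35, -13],
 [35, -13, 59]].
Its characteristic polynomial (trace, sum of principal 2x2 minors, determinant of M give the coefficients) is
  p(λ) = det(λ I - M) = λ^3 - 123λ^2 + 3372λ - 6084.
No integer candidate from the rational root theorem (±divisors of 6084) is a root, so the roots are irrational. The cubic discriminant is Δ = 17794093392 > 0, so there are three distinct real roots. p(1) = -2834 and p(2) = 176 have opposite signs, so a root lies in (1, 2); Newton's method refines it to λ ≈ 1.9393. p(37) = 946 and p(38) = -688 have opposite signs, so a root lies in (37, 38); Newton's method refines it to λ ≈ 37.5805. p(83) = -1768 and p(84) = 1980 have opposite signs, so a root lies in (83, 84); Newton's method refines it to λ ≈ 83.4802. Check (Vieta): the three roots sum to 123, matching tr M = 123.
So the eigenvalues of A^T A are ≈ 1.9393, 37.5805, 83.4802 (all ≥ 0, as they must be for A^T A). The largest is λ_max ≈ 83.4802, hence ||A||_2 = sqrt(λ_max) ≈ 9.1368.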